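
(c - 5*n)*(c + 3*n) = c^2 - 2*c*n - 15*n^2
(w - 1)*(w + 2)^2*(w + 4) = w^4 + 7*w^3 + 12*w^2 - 4*w - 16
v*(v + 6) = v^2 + 6*v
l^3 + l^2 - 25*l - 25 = (l - 5)*(l + 1)*(l + 5)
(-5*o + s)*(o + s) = -5*o^2 - 4*o*s + s^2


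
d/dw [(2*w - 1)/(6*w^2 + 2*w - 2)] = (-6*w^2 + 6*w - 1)/(2*(9*w^4 + 6*w^3 - 5*w^2 - 2*w + 1))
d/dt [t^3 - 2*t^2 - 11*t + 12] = 3*t^2 - 4*t - 11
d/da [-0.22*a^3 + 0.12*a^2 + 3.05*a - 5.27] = -0.66*a^2 + 0.24*a + 3.05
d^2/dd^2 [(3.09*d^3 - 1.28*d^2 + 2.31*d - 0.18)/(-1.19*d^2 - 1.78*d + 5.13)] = (-7.105427357601e-15*d^5 + 7.105427357601e-15*d^4 - 69.272732*d^3 + 217.70964*d^2 - 570.238812*d + 28.522512)/(1.685159*d^6 + 7.561974*d^5 - 10.482591*d^4 - 59.558444*d^3 + 45.189657*d^2 + 140.532246*d - 135.005697)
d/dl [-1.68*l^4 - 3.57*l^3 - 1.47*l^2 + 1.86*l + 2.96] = -6.72*l^3 - 10.71*l^2 - 2.94*l + 1.86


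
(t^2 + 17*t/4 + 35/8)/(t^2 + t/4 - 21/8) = (2*t + 5)/(2*t - 3)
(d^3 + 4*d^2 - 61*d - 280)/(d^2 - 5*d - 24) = (d^2 + 12*d + 35)/(d + 3)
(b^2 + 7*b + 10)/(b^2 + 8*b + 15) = (b + 2)/(b + 3)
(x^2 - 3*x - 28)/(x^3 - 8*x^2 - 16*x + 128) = (x - 7)/(x^2 - 12*x + 32)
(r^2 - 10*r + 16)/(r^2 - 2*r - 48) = (r - 2)/(r + 6)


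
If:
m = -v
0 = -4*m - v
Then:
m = 0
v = 0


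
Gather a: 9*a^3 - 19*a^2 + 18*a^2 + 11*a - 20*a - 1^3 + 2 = 9*a^3 - a^2 - 9*a + 1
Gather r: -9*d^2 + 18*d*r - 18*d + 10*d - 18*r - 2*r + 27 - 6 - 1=-9*d^2 - 8*d + r*(18*d - 20) + 20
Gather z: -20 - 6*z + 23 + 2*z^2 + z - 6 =2*z^2 - 5*z - 3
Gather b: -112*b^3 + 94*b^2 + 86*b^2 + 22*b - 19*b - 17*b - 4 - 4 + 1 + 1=-112*b^3 + 180*b^2 - 14*b - 6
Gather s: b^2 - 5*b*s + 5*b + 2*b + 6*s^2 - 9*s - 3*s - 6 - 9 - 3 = b^2 + 7*b + 6*s^2 + s*(-5*b - 12) - 18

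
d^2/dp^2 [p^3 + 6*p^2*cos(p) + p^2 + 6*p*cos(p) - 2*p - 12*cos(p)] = -6*p^2*cos(p) - 24*p*sin(p) - 6*p*cos(p) + 6*p - 12*sin(p) + 24*cos(p) + 2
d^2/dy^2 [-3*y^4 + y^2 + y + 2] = 2 - 36*y^2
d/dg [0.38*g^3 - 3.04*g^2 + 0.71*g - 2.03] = 1.14*g^2 - 6.08*g + 0.71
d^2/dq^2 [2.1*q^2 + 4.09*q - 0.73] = 4.20000000000000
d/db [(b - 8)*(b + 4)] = 2*b - 4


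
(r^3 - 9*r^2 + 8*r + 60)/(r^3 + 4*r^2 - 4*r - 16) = (r^2 - 11*r + 30)/(r^2 + 2*r - 8)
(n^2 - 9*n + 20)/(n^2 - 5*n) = (n - 4)/n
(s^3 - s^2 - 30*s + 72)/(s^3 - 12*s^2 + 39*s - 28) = (s^2 + 3*s - 18)/(s^2 - 8*s + 7)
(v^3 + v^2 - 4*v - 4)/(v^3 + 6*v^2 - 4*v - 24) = (v + 1)/(v + 6)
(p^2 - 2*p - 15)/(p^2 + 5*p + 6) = (p - 5)/(p + 2)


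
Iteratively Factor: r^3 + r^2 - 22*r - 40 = (r + 2)*(r^2 - r - 20) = (r + 2)*(r + 4)*(r - 5)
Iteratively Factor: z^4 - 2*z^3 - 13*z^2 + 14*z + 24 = (z - 4)*(z^3 + 2*z^2 - 5*z - 6) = (z - 4)*(z - 2)*(z^2 + 4*z + 3) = (z - 4)*(z - 2)*(z + 3)*(z + 1)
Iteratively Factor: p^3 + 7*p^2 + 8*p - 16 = (p + 4)*(p^2 + 3*p - 4) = (p - 1)*(p + 4)*(p + 4)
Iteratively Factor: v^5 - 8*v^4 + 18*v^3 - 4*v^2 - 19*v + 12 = (v - 1)*(v^4 - 7*v^3 + 11*v^2 + 7*v - 12) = (v - 1)^2*(v^3 - 6*v^2 + 5*v + 12) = (v - 1)^2*(v + 1)*(v^2 - 7*v + 12) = (v - 4)*(v - 1)^2*(v + 1)*(v - 3)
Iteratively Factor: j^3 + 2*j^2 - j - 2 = (j + 2)*(j^2 - 1) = (j + 1)*(j + 2)*(j - 1)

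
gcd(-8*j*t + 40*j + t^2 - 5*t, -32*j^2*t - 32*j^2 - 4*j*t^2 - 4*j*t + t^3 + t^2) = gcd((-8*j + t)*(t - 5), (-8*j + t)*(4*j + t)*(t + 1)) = -8*j + t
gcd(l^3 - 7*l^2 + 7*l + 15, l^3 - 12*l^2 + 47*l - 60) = l^2 - 8*l + 15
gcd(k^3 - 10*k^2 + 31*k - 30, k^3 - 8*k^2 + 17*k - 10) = k^2 - 7*k + 10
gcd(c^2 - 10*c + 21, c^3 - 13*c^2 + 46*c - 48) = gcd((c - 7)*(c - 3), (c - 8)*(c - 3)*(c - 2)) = c - 3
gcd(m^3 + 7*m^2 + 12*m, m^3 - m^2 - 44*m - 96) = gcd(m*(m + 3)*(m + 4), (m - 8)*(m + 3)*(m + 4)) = m^2 + 7*m + 12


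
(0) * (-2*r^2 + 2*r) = 0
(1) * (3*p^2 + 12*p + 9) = 3*p^2 + 12*p + 9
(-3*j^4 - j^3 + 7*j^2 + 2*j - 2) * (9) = -27*j^4 - 9*j^3 + 63*j^2 + 18*j - 18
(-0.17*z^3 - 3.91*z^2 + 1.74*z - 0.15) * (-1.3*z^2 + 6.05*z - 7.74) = 0.221*z^5 + 4.0545*z^4 - 24.6017*z^3 + 40.9854*z^2 - 14.3751*z + 1.161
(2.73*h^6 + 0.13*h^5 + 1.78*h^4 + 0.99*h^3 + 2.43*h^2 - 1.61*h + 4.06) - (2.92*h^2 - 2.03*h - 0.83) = 2.73*h^6 + 0.13*h^5 + 1.78*h^4 + 0.99*h^3 - 0.49*h^2 + 0.42*h + 4.89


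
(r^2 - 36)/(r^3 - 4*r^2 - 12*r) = (r + 6)/(r*(r + 2))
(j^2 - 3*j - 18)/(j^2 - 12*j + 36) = (j + 3)/(j - 6)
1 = 1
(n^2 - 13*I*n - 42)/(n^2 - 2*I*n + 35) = (n - 6*I)/(n + 5*I)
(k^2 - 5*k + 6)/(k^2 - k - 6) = (k - 2)/(k + 2)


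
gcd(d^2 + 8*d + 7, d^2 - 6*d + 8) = 1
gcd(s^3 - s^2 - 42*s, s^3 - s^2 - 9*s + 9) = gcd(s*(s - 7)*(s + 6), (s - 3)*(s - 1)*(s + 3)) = 1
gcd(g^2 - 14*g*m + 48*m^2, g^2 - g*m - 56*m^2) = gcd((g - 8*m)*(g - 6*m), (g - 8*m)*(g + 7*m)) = g - 8*m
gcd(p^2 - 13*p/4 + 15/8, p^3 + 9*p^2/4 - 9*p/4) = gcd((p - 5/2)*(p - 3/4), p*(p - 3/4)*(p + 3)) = p - 3/4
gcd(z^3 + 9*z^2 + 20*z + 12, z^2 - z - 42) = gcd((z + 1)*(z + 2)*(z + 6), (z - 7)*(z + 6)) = z + 6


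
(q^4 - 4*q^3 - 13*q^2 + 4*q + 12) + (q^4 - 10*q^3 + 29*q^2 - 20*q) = 2*q^4 - 14*q^3 + 16*q^2 - 16*q + 12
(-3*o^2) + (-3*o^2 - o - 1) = -6*o^2 - o - 1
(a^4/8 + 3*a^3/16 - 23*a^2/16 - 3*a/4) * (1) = a^4/8 + 3*a^3/16 - 23*a^2/16 - 3*a/4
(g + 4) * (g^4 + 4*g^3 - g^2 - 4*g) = g^5 + 8*g^4 + 15*g^3 - 8*g^2 - 16*g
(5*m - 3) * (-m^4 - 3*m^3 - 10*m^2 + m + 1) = -5*m^5 - 12*m^4 - 41*m^3 + 35*m^2 + 2*m - 3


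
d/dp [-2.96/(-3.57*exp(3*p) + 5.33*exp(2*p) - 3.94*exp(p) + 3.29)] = (-31.7016*exp(2*p) + 31.5536*exp(p) - 11.6624)*exp(p)/(3.57*exp(3*p) - 5.33*exp(2*p) + 3.94*exp(p) - 3.29)^2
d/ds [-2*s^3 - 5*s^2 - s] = -6*s^2 - 10*s - 1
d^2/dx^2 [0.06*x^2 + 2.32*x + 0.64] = 0.120000000000000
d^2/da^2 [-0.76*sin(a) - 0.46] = 0.76*sin(a)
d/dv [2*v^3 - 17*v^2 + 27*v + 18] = 6*v^2 - 34*v + 27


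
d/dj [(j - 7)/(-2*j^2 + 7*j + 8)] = (-2*j^2 + 7*j + (j - 7)*(4*j - 7) + 8)/(-2*j^2 + 7*j + 8)^2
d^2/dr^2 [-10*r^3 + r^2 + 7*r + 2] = 2 - 60*r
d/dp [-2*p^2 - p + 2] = -4*p - 1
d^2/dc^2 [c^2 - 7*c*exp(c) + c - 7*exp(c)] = -7*c*exp(c) - 21*exp(c) + 2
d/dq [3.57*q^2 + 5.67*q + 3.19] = 7.14*q + 5.67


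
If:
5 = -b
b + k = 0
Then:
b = -5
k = 5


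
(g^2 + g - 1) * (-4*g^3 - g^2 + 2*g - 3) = -4*g^5 - 5*g^4 + 5*g^3 - 5*g + 3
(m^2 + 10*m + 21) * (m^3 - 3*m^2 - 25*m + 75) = m^5 + 7*m^4 - 34*m^3 - 238*m^2 + 225*m + 1575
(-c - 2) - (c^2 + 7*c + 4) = -c^2 - 8*c - 6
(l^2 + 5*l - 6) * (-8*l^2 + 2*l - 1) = -8*l^4 - 38*l^3 + 57*l^2 - 17*l + 6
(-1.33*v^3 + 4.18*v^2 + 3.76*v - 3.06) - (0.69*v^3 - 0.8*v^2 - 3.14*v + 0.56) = -2.02*v^3 + 4.98*v^2 + 6.9*v - 3.62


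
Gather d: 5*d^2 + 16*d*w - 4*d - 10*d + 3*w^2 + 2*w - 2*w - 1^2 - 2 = 5*d^2 + d*(16*w - 14) + 3*w^2 - 3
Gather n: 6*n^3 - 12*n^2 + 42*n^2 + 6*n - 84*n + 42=6*n^3 + 30*n^2 - 78*n + 42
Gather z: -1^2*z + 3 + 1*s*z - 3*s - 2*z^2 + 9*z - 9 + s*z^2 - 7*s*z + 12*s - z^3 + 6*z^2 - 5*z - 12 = 9*s - z^3 + z^2*(s + 4) + z*(3 - 6*s) - 18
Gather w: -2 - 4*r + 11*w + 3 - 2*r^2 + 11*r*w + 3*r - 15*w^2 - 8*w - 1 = -2*r^2 - r - 15*w^2 + w*(11*r + 3)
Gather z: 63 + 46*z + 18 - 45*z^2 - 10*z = -45*z^2 + 36*z + 81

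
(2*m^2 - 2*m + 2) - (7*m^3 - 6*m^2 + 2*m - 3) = -7*m^3 + 8*m^2 - 4*m + 5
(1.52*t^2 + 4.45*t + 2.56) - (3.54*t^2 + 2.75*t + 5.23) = -2.02*t^2 + 1.7*t - 2.67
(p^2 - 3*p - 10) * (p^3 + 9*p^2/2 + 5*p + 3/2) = p^5 + 3*p^4/2 - 37*p^3/2 - 117*p^2/2 - 109*p/2 - 15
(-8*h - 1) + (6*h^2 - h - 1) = 6*h^2 - 9*h - 2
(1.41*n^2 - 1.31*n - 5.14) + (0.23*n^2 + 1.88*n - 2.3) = 1.64*n^2 + 0.57*n - 7.44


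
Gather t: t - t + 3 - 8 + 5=0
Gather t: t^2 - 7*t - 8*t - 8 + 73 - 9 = t^2 - 15*t + 56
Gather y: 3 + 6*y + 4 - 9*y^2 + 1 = -9*y^2 + 6*y + 8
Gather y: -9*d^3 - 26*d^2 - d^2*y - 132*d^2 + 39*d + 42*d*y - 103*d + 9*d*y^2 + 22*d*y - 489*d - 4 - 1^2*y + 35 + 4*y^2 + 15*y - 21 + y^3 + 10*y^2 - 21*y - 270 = -9*d^3 - 158*d^2 - 553*d + y^3 + y^2*(9*d + 14) + y*(-d^2 + 64*d - 7) - 260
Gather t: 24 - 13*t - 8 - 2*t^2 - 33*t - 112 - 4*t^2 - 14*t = -6*t^2 - 60*t - 96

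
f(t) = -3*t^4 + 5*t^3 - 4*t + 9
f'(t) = -12*t^3 + 15*t^2 - 4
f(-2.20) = -105.72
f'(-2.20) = 196.38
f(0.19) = 8.27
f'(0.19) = -3.54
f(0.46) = 7.51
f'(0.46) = -1.99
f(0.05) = 8.80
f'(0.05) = -3.96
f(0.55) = 7.36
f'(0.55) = -1.46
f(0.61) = 7.28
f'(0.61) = -1.14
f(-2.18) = -101.84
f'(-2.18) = 191.61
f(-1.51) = -17.77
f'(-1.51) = 71.52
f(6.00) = -2823.00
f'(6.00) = -2056.00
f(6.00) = -2823.00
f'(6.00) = -2056.00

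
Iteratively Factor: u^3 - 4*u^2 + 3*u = (u - 1)*(u^2 - 3*u) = u*(u - 1)*(u - 3)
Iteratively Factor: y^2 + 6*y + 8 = (y + 4)*(y + 2)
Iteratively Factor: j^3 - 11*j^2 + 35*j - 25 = (j - 5)*(j^2 - 6*j + 5) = (j - 5)*(j - 1)*(j - 5)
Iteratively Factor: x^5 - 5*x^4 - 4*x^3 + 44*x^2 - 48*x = (x - 2)*(x^4 - 3*x^3 - 10*x^2 + 24*x) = (x - 4)*(x - 2)*(x^3 + x^2 - 6*x) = (x - 4)*(x - 2)^2*(x^2 + 3*x) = (x - 4)*(x - 2)^2*(x + 3)*(x)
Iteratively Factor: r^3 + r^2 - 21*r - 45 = (r + 3)*(r^2 - 2*r - 15) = (r + 3)^2*(r - 5)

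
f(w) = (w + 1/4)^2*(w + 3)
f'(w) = (w + 1/4)^2 + (w + 3)*(2*w + 1/2) = (4*w + 1)*(12*w + 25)/16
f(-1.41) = 2.14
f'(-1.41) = -2.34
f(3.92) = 120.33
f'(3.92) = 75.10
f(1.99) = 25.04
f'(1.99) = 27.37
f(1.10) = 7.47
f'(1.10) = 12.89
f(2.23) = 32.17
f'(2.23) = 32.09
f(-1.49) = 2.32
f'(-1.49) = -2.21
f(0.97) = 5.91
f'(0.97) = 11.18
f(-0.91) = 0.91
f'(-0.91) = -2.32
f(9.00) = 1026.75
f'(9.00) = 307.56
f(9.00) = 1026.75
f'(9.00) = 307.56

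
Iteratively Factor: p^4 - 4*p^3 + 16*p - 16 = (p - 2)*(p^3 - 2*p^2 - 4*p + 8) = (p - 2)*(p + 2)*(p^2 - 4*p + 4) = (p - 2)^2*(p + 2)*(p - 2)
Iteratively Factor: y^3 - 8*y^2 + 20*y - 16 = (y - 2)*(y^2 - 6*y + 8) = (y - 4)*(y - 2)*(y - 2)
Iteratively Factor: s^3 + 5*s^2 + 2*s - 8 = (s + 4)*(s^2 + s - 2) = (s + 2)*(s + 4)*(s - 1)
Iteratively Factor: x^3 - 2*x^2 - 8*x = (x + 2)*(x^2 - 4*x) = (x - 4)*(x + 2)*(x)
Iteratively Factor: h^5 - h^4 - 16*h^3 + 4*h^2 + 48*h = (h + 3)*(h^4 - 4*h^3 - 4*h^2 + 16*h) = (h + 2)*(h + 3)*(h^3 - 6*h^2 + 8*h) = (h - 2)*(h + 2)*(h + 3)*(h^2 - 4*h) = h*(h - 2)*(h + 2)*(h + 3)*(h - 4)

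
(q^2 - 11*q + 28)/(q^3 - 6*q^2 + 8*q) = (q - 7)/(q*(q - 2))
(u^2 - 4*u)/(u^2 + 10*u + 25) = u*(u - 4)/(u^2 + 10*u + 25)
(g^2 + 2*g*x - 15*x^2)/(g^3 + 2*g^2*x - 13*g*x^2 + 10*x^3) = (g - 3*x)/(g^2 - 3*g*x + 2*x^2)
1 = 1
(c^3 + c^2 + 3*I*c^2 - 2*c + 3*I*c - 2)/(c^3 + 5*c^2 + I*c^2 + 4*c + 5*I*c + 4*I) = (c + 2*I)/(c + 4)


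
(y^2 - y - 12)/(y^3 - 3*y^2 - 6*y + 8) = (y + 3)/(y^2 + y - 2)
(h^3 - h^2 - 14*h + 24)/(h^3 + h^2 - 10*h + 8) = (h - 3)/(h - 1)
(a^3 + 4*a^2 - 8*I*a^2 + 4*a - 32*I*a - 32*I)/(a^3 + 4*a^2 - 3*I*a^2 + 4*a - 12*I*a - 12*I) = (a - 8*I)/(a - 3*I)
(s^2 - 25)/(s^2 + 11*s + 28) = (s^2 - 25)/(s^2 + 11*s + 28)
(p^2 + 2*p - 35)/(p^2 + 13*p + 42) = (p - 5)/(p + 6)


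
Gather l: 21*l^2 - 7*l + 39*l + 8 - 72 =21*l^2 + 32*l - 64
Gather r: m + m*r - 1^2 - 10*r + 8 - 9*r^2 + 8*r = m - 9*r^2 + r*(m - 2) + 7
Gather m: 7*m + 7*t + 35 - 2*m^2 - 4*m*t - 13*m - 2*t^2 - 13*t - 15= -2*m^2 + m*(-4*t - 6) - 2*t^2 - 6*t + 20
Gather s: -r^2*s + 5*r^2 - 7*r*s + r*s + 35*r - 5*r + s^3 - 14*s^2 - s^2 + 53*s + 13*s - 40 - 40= 5*r^2 + 30*r + s^3 - 15*s^2 + s*(-r^2 - 6*r + 66) - 80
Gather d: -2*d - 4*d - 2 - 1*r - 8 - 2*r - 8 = -6*d - 3*r - 18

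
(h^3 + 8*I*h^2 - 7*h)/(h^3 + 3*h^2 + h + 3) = h*(h + 7*I)/(h^2 + h*(3 - I) - 3*I)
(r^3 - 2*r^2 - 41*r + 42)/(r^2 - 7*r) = r + 5 - 6/r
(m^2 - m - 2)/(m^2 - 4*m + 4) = (m + 1)/(m - 2)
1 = 1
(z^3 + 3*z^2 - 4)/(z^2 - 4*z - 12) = (z^2 + z - 2)/(z - 6)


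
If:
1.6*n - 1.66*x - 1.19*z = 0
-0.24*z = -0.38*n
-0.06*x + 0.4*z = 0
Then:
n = 0.00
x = 0.00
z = 0.00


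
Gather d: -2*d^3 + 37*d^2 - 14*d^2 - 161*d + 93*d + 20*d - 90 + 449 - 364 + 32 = -2*d^3 + 23*d^2 - 48*d + 27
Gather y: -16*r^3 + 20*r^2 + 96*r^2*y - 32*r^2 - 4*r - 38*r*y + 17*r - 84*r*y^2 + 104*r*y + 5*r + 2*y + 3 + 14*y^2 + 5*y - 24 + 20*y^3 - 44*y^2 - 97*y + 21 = -16*r^3 - 12*r^2 + 18*r + 20*y^3 + y^2*(-84*r - 30) + y*(96*r^2 + 66*r - 90)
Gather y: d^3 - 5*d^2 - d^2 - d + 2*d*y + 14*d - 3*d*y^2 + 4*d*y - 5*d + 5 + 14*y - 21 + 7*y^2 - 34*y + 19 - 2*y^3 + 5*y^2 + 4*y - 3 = d^3 - 6*d^2 + 8*d - 2*y^3 + y^2*(12 - 3*d) + y*(6*d - 16)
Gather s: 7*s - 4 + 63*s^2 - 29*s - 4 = 63*s^2 - 22*s - 8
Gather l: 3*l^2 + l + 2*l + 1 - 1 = 3*l^2 + 3*l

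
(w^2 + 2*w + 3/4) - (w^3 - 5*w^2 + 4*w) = -w^3 + 6*w^2 - 2*w + 3/4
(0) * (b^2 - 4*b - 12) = 0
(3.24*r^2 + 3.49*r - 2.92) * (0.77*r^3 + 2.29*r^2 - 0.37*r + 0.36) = 2.4948*r^5 + 10.1069*r^4 + 4.5449*r^3 - 6.8117*r^2 + 2.3368*r - 1.0512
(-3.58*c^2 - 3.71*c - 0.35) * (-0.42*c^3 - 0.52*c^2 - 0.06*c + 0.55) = 1.5036*c^5 + 3.4198*c^4 + 2.291*c^3 - 1.5644*c^2 - 2.0195*c - 0.1925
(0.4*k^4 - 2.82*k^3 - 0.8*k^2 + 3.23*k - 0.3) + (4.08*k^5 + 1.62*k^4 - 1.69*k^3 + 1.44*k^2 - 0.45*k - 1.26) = 4.08*k^5 + 2.02*k^4 - 4.51*k^3 + 0.64*k^2 + 2.78*k - 1.56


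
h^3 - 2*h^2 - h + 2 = (h - 2)*(h - 1)*(h + 1)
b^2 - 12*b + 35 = (b - 7)*(b - 5)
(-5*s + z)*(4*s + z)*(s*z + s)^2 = -20*s^4*z^2 - 40*s^4*z - 20*s^4 - s^3*z^3 - 2*s^3*z^2 - s^3*z + s^2*z^4 + 2*s^2*z^3 + s^2*z^2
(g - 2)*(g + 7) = g^2 + 5*g - 14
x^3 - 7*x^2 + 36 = (x - 6)*(x - 3)*(x + 2)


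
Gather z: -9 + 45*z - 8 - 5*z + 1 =40*z - 16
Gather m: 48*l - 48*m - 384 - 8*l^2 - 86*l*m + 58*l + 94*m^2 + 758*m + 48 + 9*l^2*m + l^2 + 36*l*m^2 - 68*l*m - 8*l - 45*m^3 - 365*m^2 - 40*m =-7*l^2 + 98*l - 45*m^3 + m^2*(36*l - 271) + m*(9*l^2 - 154*l + 670) - 336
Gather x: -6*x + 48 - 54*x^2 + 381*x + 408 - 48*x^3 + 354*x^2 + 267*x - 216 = -48*x^3 + 300*x^2 + 642*x + 240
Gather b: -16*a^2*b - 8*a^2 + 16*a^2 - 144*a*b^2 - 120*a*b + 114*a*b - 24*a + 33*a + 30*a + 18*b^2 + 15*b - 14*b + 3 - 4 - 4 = 8*a^2 + 39*a + b^2*(18 - 144*a) + b*(-16*a^2 - 6*a + 1) - 5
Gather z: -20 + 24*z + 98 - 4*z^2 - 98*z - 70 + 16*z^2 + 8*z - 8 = 12*z^2 - 66*z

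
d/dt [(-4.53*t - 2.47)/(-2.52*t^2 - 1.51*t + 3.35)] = (11.4156*t^2 + 6.8403*t - (4.53*t + 2.47)*(5.04*t + 1.51) - 15.1755)/(2.52*t^2 + 1.51*t - 3.35)^2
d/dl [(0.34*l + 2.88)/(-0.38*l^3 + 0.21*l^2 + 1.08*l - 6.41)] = (0.2584*l^3 + 3.2118*l^2 - 1.2096*l - 5.2898)/(0.1444*l^6 - 0.1596*l^5 - 0.7767*l^4 + 5.3252*l^3 - 1.5258*l^2 - 13.8456*l + 41.0881)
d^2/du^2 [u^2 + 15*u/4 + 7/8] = 2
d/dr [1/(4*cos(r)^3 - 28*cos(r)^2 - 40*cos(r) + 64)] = (3*cos(r)^2 - 14*cos(r) - 10)*sin(r)/(4*(cos(r)^3 - 7*cos(r)^2 - 10*cos(r) + 16)^2)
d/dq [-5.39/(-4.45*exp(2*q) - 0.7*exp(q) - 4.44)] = (-47.971*exp(q) - 3.773)*exp(q)/(4.45*exp(2*q) + 0.7*exp(q) + 4.44)^2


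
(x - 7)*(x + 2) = x^2 - 5*x - 14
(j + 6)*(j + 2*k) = j^2 + 2*j*k + 6*j + 12*k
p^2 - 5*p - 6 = (p - 6)*(p + 1)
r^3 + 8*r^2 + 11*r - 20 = (r - 1)*(r + 4)*(r + 5)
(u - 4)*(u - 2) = u^2 - 6*u + 8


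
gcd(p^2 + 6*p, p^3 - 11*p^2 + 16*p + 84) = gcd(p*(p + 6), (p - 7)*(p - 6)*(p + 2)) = 1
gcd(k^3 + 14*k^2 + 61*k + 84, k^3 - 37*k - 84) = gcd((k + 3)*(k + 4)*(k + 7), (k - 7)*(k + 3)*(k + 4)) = k^2 + 7*k + 12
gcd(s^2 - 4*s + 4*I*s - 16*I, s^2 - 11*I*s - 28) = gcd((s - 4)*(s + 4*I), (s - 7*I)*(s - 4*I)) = 1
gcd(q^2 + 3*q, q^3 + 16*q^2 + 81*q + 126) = q + 3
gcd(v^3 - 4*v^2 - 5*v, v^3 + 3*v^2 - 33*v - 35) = v^2 - 4*v - 5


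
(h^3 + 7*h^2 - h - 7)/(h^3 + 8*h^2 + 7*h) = (h - 1)/h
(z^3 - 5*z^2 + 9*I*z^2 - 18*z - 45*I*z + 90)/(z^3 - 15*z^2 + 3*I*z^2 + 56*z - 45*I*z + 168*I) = (z^2 + z*(-5 + 6*I) - 30*I)/(z^2 - 15*z + 56)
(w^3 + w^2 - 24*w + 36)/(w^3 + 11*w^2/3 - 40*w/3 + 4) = 3*(w - 3)/(3*w - 1)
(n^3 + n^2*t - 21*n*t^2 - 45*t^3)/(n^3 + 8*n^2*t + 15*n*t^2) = (n^2 - 2*n*t - 15*t^2)/(n*(n + 5*t))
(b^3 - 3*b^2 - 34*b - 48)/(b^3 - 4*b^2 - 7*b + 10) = (b^2 - 5*b - 24)/(b^2 - 6*b + 5)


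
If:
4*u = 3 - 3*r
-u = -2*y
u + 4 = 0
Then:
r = 19/3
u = -4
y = -2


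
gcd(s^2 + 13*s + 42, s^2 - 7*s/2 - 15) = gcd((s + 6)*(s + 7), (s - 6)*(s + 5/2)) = 1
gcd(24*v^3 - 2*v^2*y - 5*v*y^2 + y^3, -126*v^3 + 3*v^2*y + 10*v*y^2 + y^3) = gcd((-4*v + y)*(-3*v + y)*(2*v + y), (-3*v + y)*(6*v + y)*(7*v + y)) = -3*v + y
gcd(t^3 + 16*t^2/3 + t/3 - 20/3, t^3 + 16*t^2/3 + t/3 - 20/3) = t^3 + 16*t^2/3 + t/3 - 20/3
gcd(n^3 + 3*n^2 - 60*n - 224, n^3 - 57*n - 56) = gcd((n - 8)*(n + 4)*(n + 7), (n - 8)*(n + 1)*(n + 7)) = n^2 - n - 56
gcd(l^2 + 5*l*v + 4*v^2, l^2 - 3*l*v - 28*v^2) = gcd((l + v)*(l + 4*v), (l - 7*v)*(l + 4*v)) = l + 4*v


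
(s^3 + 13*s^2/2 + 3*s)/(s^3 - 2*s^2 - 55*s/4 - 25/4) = 2*s*(s + 6)/(2*s^2 - 5*s - 25)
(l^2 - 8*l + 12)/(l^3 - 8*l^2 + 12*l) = 1/l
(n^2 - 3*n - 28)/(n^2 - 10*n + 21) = (n + 4)/(n - 3)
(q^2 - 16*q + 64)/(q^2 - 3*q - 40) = (q - 8)/(q + 5)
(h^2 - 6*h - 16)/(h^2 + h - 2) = (h - 8)/(h - 1)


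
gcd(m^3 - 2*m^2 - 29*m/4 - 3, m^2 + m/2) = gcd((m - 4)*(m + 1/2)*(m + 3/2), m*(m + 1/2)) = m + 1/2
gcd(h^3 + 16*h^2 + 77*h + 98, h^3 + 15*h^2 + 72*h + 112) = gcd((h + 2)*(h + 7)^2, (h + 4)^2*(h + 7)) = h + 7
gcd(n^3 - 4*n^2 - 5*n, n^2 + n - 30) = n - 5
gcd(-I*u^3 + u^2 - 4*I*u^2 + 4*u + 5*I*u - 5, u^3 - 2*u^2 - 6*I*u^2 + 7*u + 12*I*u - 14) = u + I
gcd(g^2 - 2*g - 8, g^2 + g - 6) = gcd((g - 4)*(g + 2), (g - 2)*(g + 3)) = 1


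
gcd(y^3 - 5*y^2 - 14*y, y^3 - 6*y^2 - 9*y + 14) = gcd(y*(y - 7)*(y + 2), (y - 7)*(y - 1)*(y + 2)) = y^2 - 5*y - 14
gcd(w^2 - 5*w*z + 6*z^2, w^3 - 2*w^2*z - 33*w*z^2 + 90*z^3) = -w + 3*z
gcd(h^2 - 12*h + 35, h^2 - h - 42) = h - 7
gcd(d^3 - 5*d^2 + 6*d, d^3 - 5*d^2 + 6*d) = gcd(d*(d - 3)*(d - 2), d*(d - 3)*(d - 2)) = d^3 - 5*d^2 + 6*d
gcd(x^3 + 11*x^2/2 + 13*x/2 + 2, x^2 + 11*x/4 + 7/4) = x + 1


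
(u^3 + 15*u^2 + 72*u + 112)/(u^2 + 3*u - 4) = (u^2 + 11*u + 28)/(u - 1)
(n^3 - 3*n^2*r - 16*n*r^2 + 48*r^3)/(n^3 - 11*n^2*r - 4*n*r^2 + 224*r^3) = (n^2 - 7*n*r + 12*r^2)/(n^2 - 15*n*r + 56*r^2)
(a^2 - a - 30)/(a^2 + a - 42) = (a + 5)/(a + 7)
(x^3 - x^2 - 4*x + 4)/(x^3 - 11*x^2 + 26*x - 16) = (x + 2)/(x - 8)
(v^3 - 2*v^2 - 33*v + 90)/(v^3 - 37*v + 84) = (v^2 + v - 30)/(v^2 + 3*v - 28)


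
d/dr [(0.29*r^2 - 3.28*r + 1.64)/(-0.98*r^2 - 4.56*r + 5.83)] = (-4.5368*r^2 + 6.5958*r - 11.644)/(0.9604*r^4 + 8.9376*r^3 + 9.3668*r^2 - 53.1696*r + 33.9889)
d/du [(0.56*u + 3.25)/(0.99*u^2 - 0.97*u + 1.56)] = (-0.5544*u^2 - 6.435*u + 4.0261)/(0.9801*u^4 - 1.9206*u^3 + 4.0297*u^2 - 3.0264*u + 2.4336)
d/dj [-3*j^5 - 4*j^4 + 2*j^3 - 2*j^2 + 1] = j*(-15*j^3 - 16*j^2 + 6*j - 4)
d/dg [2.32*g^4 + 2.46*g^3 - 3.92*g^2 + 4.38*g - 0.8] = 9.28*g^3 + 7.38*g^2 - 7.84*g + 4.38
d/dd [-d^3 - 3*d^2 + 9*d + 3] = -3*d^2 - 6*d + 9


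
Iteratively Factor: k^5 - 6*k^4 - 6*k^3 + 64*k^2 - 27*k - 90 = (k - 5)*(k^4 - k^3 - 11*k^2 + 9*k + 18) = (k - 5)*(k - 2)*(k^3 + k^2 - 9*k - 9) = (k - 5)*(k - 2)*(k + 3)*(k^2 - 2*k - 3) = (k - 5)*(k - 2)*(k + 1)*(k + 3)*(k - 3)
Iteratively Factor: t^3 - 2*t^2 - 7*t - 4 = (t + 1)*(t^2 - 3*t - 4) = (t + 1)^2*(t - 4)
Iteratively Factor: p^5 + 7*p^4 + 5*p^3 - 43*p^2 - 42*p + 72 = (p - 2)*(p^4 + 9*p^3 + 23*p^2 + 3*p - 36) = (p - 2)*(p + 3)*(p^3 + 6*p^2 + 5*p - 12) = (p - 2)*(p + 3)*(p + 4)*(p^2 + 2*p - 3) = (p - 2)*(p + 3)^2*(p + 4)*(p - 1)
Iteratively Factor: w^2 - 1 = (w + 1)*(w - 1)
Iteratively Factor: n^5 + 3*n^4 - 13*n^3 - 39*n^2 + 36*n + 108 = (n - 3)*(n^4 + 6*n^3 + 5*n^2 - 24*n - 36) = (n - 3)*(n + 3)*(n^3 + 3*n^2 - 4*n - 12) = (n - 3)*(n - 2)*(n + 3)*(n^2 + 5*n + 6) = (n - 3)*(n - 2)*(n + 3)^2*(n + 2)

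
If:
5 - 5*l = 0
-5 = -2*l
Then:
No Solution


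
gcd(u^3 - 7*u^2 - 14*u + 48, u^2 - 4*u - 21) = u + 3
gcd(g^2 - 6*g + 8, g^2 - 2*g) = g - 2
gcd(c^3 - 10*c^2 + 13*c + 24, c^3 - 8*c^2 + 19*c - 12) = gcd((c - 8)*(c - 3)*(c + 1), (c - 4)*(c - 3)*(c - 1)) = c - 3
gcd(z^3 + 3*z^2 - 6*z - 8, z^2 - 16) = z + 4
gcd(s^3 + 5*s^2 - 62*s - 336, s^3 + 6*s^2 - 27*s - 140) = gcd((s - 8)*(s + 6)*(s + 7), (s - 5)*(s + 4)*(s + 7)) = s + 7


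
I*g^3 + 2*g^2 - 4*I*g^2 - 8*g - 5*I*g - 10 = (g - 5)*(g - 2*I)*(I*g + I)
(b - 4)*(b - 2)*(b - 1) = b^3 - 7*b^2 + 14*b - 8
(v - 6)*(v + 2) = v^2 - 4*v - 12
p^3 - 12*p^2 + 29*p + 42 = (p - 7)*(p - 6)*(p + 1)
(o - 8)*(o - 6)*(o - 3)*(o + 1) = o^4 - 16*o^3 + 73*o^2 - 54*o - 144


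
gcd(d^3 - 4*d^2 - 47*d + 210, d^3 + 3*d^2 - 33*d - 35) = d^2 + 2*d - 35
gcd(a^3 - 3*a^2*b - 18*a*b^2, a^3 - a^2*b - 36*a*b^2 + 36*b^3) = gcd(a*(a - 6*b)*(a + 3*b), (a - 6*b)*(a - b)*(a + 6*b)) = a - 6*b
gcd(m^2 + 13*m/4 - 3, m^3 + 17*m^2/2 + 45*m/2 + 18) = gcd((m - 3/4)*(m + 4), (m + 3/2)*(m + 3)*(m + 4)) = m + 4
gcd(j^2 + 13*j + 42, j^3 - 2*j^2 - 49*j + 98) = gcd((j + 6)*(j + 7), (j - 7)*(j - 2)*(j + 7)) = j + 7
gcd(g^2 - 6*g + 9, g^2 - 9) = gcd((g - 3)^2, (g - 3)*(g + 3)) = g - 3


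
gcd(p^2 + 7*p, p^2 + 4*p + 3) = 1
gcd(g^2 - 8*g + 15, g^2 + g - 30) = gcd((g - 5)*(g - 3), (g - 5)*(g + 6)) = g - 5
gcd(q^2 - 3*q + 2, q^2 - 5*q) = 1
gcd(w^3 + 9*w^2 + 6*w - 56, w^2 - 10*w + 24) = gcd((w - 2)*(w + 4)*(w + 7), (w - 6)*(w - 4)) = 1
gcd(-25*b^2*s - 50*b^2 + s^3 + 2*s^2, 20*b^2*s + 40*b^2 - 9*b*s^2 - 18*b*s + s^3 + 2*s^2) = -5*b*s - 10*b + s^2 + 2*s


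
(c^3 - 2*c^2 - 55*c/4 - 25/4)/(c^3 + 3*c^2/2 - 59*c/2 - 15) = (c + 5/2)/(c + 6)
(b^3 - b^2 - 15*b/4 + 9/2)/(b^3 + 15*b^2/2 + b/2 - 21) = (b - 3/2)/(b + 7)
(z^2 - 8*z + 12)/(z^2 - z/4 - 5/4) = 4*(-z^2 + 8*z - 12)/(-4*z^2 + z + 5)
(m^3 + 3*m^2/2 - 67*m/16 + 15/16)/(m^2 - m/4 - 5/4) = (4*m^2 + 11*m - 3)/(4*(m + 1))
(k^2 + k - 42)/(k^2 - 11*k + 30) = (k + 7)/(k - 5)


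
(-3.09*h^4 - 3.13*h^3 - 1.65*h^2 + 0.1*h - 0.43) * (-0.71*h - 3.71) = 2.1939*h^5 + 13.6862*h^4 + 12.7838*h^3 + 6.0505*h^2 - 0.0657*h + 1.5953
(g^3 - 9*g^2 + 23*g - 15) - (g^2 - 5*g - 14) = g^3 - 10*g^2 + 28*g - 1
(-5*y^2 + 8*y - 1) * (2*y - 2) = -10*y^3 + 26*y^2 - 18*y + 2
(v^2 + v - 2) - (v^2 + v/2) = v/2 - 2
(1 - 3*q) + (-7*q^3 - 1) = -7*q^3 - 3*q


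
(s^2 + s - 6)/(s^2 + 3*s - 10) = (s + 3)/(s + 5)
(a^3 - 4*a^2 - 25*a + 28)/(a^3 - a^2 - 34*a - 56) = (a - 1)/(a + 2)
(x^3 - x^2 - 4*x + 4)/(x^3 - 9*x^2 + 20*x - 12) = (x + 2)/(x - 6)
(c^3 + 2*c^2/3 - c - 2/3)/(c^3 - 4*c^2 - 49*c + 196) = (c^3 + 2*c^2/3 - c - 2/3)/(c^3 - 4*c^2 - 49*c + 196)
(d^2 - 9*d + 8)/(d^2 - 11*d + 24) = (d - 1)/(d - 3)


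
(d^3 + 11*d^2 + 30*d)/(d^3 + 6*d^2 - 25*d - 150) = d/(d - 5)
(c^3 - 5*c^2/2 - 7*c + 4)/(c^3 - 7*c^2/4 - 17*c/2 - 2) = 2*(2*c - 1)/(4*c + 1)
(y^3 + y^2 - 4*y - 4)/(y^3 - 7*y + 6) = (y^2 + 3*y + 2)/(y^2 + 2*y - 3)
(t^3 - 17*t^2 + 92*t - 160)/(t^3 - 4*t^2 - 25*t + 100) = (t - 8)/(t + 5)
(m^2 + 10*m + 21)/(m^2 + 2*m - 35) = (m + 3)/(m - 5)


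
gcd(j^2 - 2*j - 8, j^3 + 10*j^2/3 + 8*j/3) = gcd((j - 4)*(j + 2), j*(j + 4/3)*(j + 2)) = j + 2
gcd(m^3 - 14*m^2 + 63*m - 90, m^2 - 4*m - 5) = m - 5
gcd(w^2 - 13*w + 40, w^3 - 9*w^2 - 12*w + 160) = w^2 - 13*w + 40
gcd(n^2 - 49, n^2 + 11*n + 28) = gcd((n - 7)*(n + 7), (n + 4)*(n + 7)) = n + 7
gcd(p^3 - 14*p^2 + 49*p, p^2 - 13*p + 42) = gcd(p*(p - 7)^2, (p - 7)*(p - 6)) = p - 7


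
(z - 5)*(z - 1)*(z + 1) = z^3 - 5*z^2 - z + 5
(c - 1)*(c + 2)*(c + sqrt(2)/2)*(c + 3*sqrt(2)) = c^4 + c^3 + 7*sqrt(2)*c^3/2 + c^2 + 7*sqrt(2)*c^2/2 - 7*sqrt(2)*c + 3*c - 6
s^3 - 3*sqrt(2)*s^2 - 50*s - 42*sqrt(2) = (s - 7*sqrt(2))*(s + sqrt(2))*(s + 3*sqrt(2))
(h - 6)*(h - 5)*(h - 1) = h^3 - 12*h^2 + 41*h - 30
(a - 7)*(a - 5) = a^2 - 12*a + 35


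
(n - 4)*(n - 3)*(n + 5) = n^3 - 2*n^2 - 23*n + 60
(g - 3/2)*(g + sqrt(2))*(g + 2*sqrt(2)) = g^3 - 3*g^2/2 + 3*sqrt(2)*g^2 - 9*sqrt(2)*g/2 + 4*g - 6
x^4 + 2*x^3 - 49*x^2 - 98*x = x*(x - 7)*(x + 2)*(x + 7)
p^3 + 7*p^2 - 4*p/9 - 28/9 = (p - 2/3)*(p + 2/3)*(p + 7)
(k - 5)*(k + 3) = k^2 - 2*k - 15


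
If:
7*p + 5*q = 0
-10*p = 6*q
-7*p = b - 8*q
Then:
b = 0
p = 0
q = 0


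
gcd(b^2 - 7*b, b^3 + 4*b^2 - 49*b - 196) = b - 7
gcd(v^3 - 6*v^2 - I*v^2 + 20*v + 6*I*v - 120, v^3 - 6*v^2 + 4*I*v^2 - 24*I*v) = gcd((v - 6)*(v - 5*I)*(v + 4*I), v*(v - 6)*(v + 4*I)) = v^2 + v*(-6 + 4*I) - 24*I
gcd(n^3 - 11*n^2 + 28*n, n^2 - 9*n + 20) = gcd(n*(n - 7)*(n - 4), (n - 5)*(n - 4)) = n - 4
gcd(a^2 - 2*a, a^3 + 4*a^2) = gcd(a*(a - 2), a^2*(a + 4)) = a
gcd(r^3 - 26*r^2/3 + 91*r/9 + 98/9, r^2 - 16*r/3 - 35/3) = r - 7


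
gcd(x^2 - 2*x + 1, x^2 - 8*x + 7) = x - 1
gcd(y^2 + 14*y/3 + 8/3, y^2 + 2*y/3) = y + 2/3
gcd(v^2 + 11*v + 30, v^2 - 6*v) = 1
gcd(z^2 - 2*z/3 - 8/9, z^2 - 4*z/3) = z - 4/3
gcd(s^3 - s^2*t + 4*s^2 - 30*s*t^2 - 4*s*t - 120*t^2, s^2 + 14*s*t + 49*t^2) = 1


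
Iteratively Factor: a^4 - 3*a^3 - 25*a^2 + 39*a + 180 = (a + 3)*(a^3 - 6*a^2 - 7*a + 60) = (a - 4)*(a + 3)*(a^2 - 2*a - 15) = (a - 5)*(a - 4)*(a + 3)*(a + 3)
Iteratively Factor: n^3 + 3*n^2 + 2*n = (n)*(n^2 + 3*n + 2) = n*(n + 2)*(n + 1)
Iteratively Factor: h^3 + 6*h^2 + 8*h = (h + 2)*(h^2 + 4*h) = h*(h + 2)*(h + 4)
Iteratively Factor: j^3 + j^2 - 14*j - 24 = (j + 2)*(j^2 - j - 12) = (j + 2)*(j + 3)*(j - 4)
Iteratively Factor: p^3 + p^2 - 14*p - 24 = (p + 2)*(p^2 - p - 12) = (p + 2)*(p + 3)*(p - 4)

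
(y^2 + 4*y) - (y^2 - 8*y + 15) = 12*y - 15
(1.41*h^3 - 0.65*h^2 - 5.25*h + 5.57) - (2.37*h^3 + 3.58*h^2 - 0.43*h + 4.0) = -0.96*h^3 - 4.23*h^2 - 4.82*h + 1.57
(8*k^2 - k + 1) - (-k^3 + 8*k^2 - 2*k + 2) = k^3 + k - 1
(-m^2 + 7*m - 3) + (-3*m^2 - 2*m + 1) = -4*m^2 + 5*m - 2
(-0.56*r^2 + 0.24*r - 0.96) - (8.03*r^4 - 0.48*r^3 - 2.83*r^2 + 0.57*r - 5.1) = -8.03*r^4 + 0.48*r^3 + 2.27*r^2 - 0.33*r + 4.14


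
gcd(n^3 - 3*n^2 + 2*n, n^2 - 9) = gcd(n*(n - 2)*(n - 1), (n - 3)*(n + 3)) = 1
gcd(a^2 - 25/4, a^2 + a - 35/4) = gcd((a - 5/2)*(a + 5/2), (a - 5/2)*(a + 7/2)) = a - 5/2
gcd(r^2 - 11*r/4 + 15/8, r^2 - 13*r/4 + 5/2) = r - 5/4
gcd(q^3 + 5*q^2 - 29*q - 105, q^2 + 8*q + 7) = q + 7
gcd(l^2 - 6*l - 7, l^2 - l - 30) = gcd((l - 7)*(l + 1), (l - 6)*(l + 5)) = 1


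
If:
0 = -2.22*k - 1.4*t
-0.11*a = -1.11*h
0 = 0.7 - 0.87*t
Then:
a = 10.0909090909091*h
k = -0.51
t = 0.80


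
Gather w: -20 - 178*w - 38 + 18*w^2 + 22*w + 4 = 18*w^2 - 156*w - 54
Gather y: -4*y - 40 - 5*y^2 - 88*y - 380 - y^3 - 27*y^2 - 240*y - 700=-y^3 - 32*y^2 - 332*y - 1120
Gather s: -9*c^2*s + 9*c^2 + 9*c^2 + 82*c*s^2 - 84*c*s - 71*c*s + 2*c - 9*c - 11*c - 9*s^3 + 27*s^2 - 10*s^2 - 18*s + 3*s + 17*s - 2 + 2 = 18*c^2 - 18*c - 9*s^3 + s^2*(82*c + 17) + s*(-9*c^2 - 155*c + 2)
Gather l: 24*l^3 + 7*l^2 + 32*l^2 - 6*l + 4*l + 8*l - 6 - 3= 24*l^3 + 39*l^2 + 6*l - 9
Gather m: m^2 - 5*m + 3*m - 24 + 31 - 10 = m^2 - 2*m - 3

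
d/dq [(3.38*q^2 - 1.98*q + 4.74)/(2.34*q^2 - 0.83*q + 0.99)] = (1.8278*q^2 - 15.4908*q + 1.974)/(5.4756*q^4 - 3.8844*q^3 + 5.3221*q^2 - 1.6434*q + 0.9801)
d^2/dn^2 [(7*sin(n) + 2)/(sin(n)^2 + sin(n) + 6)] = (-7*sin(n)^5 - sin(n)^4 + 260*sin(n)^3 + 100*sin(n)^2 - 480*sin(n) - 104)/(sin(n)^2 + sin(n) + 6)^3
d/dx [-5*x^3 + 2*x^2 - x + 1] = -15*x^2 + 4*x - 1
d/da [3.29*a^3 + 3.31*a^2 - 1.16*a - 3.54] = 9.87*a^2 + 6.62*a - 1.16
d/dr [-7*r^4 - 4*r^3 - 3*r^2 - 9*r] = -28*r^3 - 12*r^2 - 6*r - 9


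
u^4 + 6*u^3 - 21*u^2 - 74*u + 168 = (u - 3)*(u - 2)*(u + 4)*(u + 7)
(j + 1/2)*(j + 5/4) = j^2 + 7*j/4 + 5/8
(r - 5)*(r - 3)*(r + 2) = r^3 - 6*r^2 - r + 30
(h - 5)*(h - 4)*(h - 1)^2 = h^4 - 11*h^3 + 39*h^2 - 49*h + 20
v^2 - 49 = (v - 7)*(v + 7)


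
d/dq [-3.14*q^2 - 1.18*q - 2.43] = -6.28*q - 1.18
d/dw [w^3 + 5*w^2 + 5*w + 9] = 3*w^2 + 10*w + 5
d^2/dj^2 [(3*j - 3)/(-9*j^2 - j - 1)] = 6*(-(j - 1)*(18*j + 1)^2 + (27*j - 8)*(9*j^2 + j + 1))/(9*j^2 + j + 1)^3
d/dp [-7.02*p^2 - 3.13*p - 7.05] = -14.04*p - 3.13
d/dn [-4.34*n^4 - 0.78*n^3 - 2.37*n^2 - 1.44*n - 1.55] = -17.36*n^3 - 2.34*n^2 - 4.74*n - 1.44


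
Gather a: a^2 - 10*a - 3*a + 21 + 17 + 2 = a^2 - 13*a + 40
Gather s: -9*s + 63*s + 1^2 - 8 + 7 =54*s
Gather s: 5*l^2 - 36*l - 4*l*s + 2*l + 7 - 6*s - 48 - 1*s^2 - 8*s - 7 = 5*l^2 - 34*l - s^2 + s*(-4*l - 14) - 48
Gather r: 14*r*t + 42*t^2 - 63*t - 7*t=14*r*t + 42*t^2 - 70*t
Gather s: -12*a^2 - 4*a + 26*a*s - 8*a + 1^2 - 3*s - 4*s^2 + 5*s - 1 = -12*a^2 - 12*a - 4*s^2 + s*(26*a + 2)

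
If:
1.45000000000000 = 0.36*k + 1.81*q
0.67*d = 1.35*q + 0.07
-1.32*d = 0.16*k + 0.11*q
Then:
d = -0.70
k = 6.03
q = -0.40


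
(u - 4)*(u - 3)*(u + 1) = u^3 - 6*u^2 + 5*u + 12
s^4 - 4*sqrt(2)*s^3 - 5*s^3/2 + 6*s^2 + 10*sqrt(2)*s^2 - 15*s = s*(s - 5/2)*(s - 3*sqrt(2))*(s - sqrt(2))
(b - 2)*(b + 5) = b^2 + 3*b - 10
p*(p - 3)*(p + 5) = p^3 + 2*p^2 - 15*p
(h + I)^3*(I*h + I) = I*h^4 - 3*h^3 + I*h^3 - 3*h^2 - 3*I*h^2 + h - 3*I*h + 1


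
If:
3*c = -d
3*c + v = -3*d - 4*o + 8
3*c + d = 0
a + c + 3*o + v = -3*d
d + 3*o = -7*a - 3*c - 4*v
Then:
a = -25*v/58 - 48/29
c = 36/29 - 3*v/58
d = 9*v/58 - 108/29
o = 112/29 - 19*v/58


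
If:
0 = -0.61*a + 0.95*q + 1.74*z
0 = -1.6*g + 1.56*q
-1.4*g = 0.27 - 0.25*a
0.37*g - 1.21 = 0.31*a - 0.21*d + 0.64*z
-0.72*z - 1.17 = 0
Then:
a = -6.92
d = -6.88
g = -1.43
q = -1.46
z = -1.62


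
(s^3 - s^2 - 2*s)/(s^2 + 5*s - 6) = s*(s^2 - s - 2)/(s^2 + 5*s - 6)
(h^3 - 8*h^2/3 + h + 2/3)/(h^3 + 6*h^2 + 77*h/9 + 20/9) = 3*(h^2 - 3*h + 2)/(3*h^2 + 17*h + 20)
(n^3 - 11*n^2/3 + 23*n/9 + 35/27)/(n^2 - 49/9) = (9*n^2 - 12*n - 5)/(3*(3*n + 7))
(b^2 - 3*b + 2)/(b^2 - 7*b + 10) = (b - 1)/(b - 5)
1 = 1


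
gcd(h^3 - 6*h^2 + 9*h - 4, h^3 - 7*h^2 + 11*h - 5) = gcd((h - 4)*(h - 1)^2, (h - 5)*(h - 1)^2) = h^2 - 2*h + 1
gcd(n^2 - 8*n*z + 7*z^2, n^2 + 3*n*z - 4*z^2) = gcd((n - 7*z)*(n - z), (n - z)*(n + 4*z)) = -n + z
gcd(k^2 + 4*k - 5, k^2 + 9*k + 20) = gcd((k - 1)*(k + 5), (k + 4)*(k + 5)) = k + 5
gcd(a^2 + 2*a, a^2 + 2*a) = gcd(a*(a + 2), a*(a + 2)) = a^2 + 2*a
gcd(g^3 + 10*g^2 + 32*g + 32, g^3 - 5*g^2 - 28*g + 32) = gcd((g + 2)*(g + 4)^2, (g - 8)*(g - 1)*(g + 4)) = g + 4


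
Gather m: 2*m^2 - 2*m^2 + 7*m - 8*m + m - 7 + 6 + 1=0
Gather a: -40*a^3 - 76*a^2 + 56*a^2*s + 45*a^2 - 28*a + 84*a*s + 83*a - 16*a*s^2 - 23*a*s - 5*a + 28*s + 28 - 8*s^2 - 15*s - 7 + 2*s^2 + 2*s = -40*a^3 + a^2*(56*s - 31) + a*(-16*s^2 + 61*s + 50) - 6*s^2 + 15*s + 21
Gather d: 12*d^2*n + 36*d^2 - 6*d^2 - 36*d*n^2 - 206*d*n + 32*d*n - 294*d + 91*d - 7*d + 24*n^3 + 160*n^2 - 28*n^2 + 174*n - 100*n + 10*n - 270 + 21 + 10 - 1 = d^2*(12*n + 30) + d*(-36*n^2 - 174*n - 210) + 24*n^3 + 132*n^2 + 84*n - 240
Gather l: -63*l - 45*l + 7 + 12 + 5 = 24 - 108*l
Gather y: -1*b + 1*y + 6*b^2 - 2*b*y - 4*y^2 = 6*b^2 - b - 4*y^2 + y*(1 - 2*b)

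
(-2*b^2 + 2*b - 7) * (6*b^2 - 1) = -12*b^4 + 12*b^3 - 40*b^2 - 2*b + 7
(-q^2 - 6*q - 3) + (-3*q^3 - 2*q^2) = -3*q^3 - 3*q^2 - 6*q - 3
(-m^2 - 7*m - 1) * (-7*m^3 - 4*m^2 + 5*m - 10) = 7*m^5 + 53*m^4 + 30*m^3 - 21*m^2 + 65*m + 10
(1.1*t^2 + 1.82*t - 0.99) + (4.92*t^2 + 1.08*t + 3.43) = 6.02*t^2 + 2.9*t + 2.44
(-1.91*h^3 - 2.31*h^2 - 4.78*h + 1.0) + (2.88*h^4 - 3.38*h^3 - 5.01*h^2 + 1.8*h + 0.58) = 2.88*h^4 - 5.29*h^3 - 7.32*h^2 - 2.98*h + 1.58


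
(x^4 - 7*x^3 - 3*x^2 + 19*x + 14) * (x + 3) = x^5 - 4*x^4 - 24*x^3 + 10*x^2 + 71*x + 42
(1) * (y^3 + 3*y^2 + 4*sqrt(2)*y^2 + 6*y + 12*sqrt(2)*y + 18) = y^3 + 3*y^2 + 4*sqrt(2)*y^2 + 6*y + 12*sqrt(2)*y + 18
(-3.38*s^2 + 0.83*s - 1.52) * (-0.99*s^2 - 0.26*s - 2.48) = 3.3462*s^4 + 0.0571*s^3 + 9.6714*s^2 - 1.6632*s + 3.7696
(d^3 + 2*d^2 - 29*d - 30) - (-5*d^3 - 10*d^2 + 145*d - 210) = 6*d^3 + 12*d^2 - 174*d + 180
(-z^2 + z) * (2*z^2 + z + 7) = -2*z^4 + z^3 - 6*z^2 + 7*z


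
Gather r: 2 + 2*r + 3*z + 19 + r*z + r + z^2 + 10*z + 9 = r*(z + 3) + z^2 + 13*z + 30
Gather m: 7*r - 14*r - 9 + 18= 9 - 7*r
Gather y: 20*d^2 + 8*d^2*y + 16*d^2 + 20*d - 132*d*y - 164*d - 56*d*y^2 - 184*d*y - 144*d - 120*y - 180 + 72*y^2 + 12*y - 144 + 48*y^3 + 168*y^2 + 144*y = 36*d^2 - 288*d + 48*y^3 + y^2*(240 - 56*d) + y*(8*d^2 - 316*d + 36) - 324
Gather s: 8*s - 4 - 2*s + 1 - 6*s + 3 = 0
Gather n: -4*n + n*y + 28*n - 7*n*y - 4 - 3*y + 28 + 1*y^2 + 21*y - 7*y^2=n*(24 - 6*y) - 6*y^2 + 18*y + 24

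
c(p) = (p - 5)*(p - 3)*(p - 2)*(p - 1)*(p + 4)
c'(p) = (p - 5)*(p - 3)*(p - 2)*(p - 1) + (p - 5)*(p - 3)*(p - 2)*(p + 4) + (p - 5)*(p - 3)*(p - 1)*(p + 4) + (p - 5)*(p - 2)*(p - 1)*(p + 4) + (p - 3)*(p - 2)*(p - 1)*(p + 4) = 5*p^4 - 28*p^3 - 9*p^2 + 206*p - 214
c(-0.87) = 381.61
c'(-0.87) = -378.73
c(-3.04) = 949.24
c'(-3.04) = 290.27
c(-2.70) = 992.22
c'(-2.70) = -18.97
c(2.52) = 6.13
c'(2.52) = 1.52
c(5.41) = 139.82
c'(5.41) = 486.62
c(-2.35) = 945.49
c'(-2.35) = -231.93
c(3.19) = -6.44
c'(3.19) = -39.61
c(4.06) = -50.62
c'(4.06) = -41.30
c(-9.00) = -92400.00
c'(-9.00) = 50420.00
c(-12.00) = -371280.00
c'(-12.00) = 148082.00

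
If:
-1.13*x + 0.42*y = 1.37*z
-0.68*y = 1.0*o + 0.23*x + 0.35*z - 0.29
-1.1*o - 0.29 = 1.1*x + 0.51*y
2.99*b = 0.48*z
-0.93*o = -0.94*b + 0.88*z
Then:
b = 0.08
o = -0.37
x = -0.27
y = 0.82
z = 0.48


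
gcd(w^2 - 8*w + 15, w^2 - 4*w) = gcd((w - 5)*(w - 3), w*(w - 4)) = 1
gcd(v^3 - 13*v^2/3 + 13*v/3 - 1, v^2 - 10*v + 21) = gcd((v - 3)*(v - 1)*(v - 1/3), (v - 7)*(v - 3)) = v - 3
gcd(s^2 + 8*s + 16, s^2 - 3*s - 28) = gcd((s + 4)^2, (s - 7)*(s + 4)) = s + 4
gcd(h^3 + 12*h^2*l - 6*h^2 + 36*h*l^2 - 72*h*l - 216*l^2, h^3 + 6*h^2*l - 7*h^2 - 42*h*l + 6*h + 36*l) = h^2 + 6*h*l - 6*h - 36*l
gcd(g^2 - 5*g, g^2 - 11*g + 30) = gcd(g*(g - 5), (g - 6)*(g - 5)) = g - 5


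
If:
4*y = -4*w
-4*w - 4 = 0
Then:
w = -1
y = 1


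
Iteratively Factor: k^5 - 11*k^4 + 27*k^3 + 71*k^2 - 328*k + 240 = (k - 4)*(k^4 - 7*k^3 - k^2 + 67*k - 60) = (k - 5)*(k - 4)*(k^3 - 2*k^2 - 11*k + 12) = (k - 5)*(k - 4)^2*(k^2 + 2*k - 3) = (k - 5)*(k - 4)^2*(k - 1)*(k + 3)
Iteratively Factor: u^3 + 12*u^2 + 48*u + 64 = (u + 4)*(u^2 + 8*u + 16) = (u + 4)^2*(u + 4)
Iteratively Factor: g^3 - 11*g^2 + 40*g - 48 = (g - 4)*(g^2 - 7*g + 12) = (g - 4)^2*(g - 3)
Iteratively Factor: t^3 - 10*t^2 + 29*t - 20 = (t - 5)*(t^2 - 5*t + 4) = (t - 5)*(t - 4)*(t - 1)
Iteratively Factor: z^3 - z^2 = (z - 1)*(z^2) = z*(z - 1)*(z)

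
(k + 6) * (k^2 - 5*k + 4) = k^3 + k^2 - 26*k + 24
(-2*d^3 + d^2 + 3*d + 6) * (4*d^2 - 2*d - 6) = -8*d^5 + 8*d^4 + 22*d^3 + 12*d^2 - 30*d - 36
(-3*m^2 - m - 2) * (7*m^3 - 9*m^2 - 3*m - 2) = -21*m^5 + 20*m^4 + 4*m^3 + 27*m^2 + 8*m + 4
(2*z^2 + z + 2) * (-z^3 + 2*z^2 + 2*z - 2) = -2*z^5 + 3*z^4 + 4*z^3 + 2*z^2 + 2*z - 4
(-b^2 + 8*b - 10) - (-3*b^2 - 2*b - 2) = 2*b^2 + 10*b - 8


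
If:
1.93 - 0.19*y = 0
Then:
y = 10.16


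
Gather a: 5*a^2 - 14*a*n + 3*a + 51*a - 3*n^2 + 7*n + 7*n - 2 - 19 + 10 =5*a^2 + a*(54 - 14*n) - 3*n^2 + 14*n - 11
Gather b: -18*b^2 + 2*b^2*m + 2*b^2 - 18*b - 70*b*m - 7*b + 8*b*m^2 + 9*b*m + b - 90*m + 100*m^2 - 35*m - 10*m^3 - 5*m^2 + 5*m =b^2*(2*m - 16) + b*(8*m^2 - 61*m - 24) - 10*m^3 + 95*m^2 - 120*m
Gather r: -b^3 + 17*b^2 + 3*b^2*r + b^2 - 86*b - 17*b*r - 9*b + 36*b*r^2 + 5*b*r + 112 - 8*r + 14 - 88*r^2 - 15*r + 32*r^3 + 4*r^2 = -b^3 + 18*b^2 - 95*b + 32*r^3 + r^2*(36*b - 84) + r*(3*b^2 - 12*b - 23) + 126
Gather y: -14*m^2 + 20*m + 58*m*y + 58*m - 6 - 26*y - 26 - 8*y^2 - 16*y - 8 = -14*m^2 + 78*m - 8*y^2 + y*(58*m - 42) - 40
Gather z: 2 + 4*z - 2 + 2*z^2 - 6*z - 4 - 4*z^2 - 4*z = -2*z^2 - 6*z - 4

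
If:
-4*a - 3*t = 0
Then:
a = -3*t/4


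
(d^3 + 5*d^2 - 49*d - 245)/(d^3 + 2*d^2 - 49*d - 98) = (d + 5)/(d + 2)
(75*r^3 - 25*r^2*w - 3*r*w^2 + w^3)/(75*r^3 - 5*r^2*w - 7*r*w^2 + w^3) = (15*r^2 - 2*r*w - w^2)/(15*r^2 + 2*r*w - w^2)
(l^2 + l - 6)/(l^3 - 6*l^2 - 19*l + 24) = (l - 2)/(l^2 - 9*l + 8)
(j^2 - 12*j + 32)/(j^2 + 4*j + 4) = (j^2 - 12*j + 32)/(j^2 + 4*j + 4)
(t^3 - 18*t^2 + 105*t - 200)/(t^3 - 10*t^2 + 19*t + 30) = (t^2 - 13*t + 40)/(t^2 - 5*t - 6)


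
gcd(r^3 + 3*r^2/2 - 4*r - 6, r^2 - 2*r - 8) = r + 2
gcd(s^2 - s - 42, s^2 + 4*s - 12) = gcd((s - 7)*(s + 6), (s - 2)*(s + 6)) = s + 6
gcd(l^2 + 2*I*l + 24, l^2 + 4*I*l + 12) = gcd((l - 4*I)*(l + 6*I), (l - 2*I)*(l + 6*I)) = l + 6*I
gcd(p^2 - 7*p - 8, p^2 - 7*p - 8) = p^2 - 7*p - 8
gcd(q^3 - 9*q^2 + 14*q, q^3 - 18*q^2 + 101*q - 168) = q - 7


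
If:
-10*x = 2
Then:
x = -1/5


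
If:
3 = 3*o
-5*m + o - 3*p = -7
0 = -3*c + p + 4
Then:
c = p/3 + 4/3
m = 8/5 - 3*p/5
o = 1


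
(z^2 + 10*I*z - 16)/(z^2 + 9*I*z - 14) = (z + 8*I)/(z + 7*I)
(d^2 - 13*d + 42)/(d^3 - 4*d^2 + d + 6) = (d^2 - 13*d + 42)/(d^3 - 4*d^2 + d + 6)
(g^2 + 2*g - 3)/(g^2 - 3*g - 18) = (g - 1)/(g - 6)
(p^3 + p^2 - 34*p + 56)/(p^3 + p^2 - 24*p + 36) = (p^2 + 3*p - 28)/(p^2 + 3*p - 18)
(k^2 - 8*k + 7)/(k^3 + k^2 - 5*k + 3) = (k - 7)/(k^2 + 2*k - 3)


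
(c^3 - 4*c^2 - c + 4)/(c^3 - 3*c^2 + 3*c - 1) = (c^2 - 3*c - 4)/(c^2 - 2*c + 1)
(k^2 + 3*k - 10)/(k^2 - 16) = (k^2 + 3*k - 10)/(k^2 - 16)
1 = 1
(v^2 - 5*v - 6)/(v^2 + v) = (v - 6)/v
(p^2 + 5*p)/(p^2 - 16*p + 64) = p*(p + 5)/(p^2 - 16*p + 64)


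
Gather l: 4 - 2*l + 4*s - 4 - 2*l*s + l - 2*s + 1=l*(-2*s - 1) + 2*s + 1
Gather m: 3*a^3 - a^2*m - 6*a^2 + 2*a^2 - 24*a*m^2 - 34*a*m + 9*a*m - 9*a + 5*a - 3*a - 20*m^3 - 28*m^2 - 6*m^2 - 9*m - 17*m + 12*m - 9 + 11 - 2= 3*a^3 - 4*a^2 - 7*a - 20*m^3 + m^2*(-24*a - 34) + m*(-a^2 - 25*a - 14)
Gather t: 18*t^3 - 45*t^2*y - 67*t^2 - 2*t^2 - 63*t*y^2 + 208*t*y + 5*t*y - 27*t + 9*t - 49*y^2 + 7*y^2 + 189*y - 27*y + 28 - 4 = 18*t^3 + t^2*(-45*y - 69) + t*(-63*y^2 + 213*y - 18) - 42*y^2 + 162*y + 24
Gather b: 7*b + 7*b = 14*b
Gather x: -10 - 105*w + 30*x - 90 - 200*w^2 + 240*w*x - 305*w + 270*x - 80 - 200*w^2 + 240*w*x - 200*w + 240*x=-400*w^2 - 610*w + x*(480*w + 540) - 180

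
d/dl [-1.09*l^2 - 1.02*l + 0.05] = -2.18*l - 1.02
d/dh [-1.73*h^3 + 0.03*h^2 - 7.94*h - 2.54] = -5.19*h^2 + 0.06*h - 7.94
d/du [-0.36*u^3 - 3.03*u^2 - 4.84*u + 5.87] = -1.08*u^2 - 6.06*u - 4.84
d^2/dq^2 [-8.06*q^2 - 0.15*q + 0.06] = -16.1200000000000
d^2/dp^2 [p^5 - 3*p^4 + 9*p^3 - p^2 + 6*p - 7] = 20*p^3 - 36*p^2 + 54*p - 2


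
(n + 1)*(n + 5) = n^2 + 6*n + 5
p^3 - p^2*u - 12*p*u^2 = p*(p - 4*u)*(p + 3*u)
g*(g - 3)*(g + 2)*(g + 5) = g^4 + 4*g^3 - 11*g^2 - 30*g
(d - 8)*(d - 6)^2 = d^3 - 20*d^2 + 132*d - 288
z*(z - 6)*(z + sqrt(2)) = z^3 - 6*z^2 + sqrt(2)*z^2 - 6*sqrt(2)*z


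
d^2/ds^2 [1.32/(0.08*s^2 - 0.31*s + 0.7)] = (-0.016896*s^2 + 0.065472*s + 1.32*(0.16*s - 0.31)*(0.32*s - 0.62) - 0.14784)/(0.08*s^2 - 0.31*s + 0.7)^3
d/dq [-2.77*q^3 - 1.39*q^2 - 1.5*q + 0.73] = -8.31*q^2 - 2.78*q - 1.5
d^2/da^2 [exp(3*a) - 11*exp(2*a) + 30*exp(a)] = (9*exp(2*a) - 44*exp(a) + 30)*exp(a)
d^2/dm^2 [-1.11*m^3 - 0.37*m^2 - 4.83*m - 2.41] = -6.66*m - 0.74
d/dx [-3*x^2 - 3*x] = -6*x - 3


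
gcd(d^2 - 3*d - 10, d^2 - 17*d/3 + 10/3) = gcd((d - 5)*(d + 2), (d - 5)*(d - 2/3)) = d - 5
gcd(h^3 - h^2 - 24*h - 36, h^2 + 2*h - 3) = h + 3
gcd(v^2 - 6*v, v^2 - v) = v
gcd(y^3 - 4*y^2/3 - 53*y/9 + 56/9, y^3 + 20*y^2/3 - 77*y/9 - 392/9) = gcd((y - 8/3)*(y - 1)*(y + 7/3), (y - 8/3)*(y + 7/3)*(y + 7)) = y^2 - y/3 - 56/9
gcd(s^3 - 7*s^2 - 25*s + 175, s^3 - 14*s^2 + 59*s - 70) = s^2 - 12*s + 35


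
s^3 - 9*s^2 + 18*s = s*(s - 6)*(s - 3)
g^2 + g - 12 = (g - 3)*(g + 4)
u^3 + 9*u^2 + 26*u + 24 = (u + 2)*(u + 3)*(u + 4)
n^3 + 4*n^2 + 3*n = n*(n + 1)*(n + 3)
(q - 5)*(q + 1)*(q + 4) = q^3 - 21*q - 20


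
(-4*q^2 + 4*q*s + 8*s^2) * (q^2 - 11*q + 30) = -4*q^4 + 4*q^3*s + 44*q^3 + 8*q^2*s^2 - 44*q^2*s - 120*q^2 - 88*q*s^2 + 120*q*s + 240*s^2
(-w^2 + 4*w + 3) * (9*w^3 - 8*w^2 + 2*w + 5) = -9*w^5 + 44*w^4 - 7*w^3 - 21*w^2 + 26*w + 15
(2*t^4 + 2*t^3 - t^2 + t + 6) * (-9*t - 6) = -18*t^5 - 30*t^4 - 3*t^3 - 3*t^2 - 60*t - 36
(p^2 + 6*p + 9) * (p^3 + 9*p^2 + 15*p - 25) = p^5 + 15*p^4 + 78*p^3 + 146*p^2 - 15*p - 225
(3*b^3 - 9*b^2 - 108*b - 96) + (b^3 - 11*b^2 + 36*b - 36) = 4*b^3 - 20*b^2 - 72*b - 132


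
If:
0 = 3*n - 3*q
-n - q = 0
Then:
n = 0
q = 0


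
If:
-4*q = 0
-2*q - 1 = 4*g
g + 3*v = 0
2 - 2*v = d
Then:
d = 11/6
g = -1/4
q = 0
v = 1/12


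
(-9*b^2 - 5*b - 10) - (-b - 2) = -9*b^2 - 4*b - 8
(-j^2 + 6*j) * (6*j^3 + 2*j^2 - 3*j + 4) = -6*j^5 + 34*j^4 + 15*j^3 - 22*j^2 + 24*j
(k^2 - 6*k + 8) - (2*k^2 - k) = -k^2 - 5*k + 8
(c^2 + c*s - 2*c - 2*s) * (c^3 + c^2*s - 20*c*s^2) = c^5 + 2*c^4*s - 2*c^4 - 19*c^3*s^2 - 4*c^3*s - 20*c^2*s^3 + 38*c^2*s^2 + 40*c*s^3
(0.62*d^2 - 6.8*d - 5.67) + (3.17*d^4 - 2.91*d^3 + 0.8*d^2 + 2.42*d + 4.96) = 3.17*d^4 - 2.91*d^3 + 1.42*d^2 - 4.38*d - 0.71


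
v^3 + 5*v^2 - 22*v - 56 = (v - 4)*(v + 2)*(v + 7)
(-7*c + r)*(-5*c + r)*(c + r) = 35*c^3 + 23*c^2*r - 11*c*r^2 + r^3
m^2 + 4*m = m*(m + 4)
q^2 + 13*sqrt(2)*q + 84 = (q + 6*sqrt(2))*(q + 7*sqrt(2))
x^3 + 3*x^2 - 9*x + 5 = (x - 1)^2*(x + 5)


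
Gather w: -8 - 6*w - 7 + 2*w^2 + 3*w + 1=2*w^2 - 3*w - 14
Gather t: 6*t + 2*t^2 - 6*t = 2*t^2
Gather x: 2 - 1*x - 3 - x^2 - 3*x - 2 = -x^2 - 4*x - 3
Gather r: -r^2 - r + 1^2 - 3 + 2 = -r^2 - r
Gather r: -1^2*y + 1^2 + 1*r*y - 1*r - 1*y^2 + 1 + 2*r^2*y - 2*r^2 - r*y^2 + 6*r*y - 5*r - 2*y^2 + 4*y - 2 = r^2*(2*y - 2) + r*(-y^2 + 7*y - 6) - 3*y^2 + 3*y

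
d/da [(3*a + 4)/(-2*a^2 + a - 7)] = (-6*a^2 + 3*a + (3*a + 4)*(4*a - 1) - 21)/(2*a^2 - a + 7)^2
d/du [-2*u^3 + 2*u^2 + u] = -6*u^2 + 4*u + 1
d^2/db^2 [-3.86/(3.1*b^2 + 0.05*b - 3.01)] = (74.1892*b^2 + 1.1966*b - 3.86*(6.2*b + 0.05)*(12.4*b + 0.1) - 72.03532)/(3.1*b^2 + 0.05*b - 3.01)^3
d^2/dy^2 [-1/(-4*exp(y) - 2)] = (2*exp(y) - 1)*exp(y)/(2*exp(y) + 1)^3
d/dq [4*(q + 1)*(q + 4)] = 8*q + 20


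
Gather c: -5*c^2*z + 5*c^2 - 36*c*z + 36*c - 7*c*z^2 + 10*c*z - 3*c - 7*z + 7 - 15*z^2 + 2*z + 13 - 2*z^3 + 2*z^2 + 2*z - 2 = c^2*(5 - 5*z) + c*(-7*z^2 - 26*z + 33) - 2*z^3 - 13*z^2 - 3*z + 18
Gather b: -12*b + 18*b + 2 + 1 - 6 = 6*b - 3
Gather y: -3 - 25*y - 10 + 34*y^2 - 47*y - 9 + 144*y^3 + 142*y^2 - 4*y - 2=144*y^3 + 176*y^2 - 76*y - 24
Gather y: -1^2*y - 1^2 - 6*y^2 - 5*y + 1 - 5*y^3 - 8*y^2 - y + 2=-5*y^3 - 14*y^2 - 7*y + 2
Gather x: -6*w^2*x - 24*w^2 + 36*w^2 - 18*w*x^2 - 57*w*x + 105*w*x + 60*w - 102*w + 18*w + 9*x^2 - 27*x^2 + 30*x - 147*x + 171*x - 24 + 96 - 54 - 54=12*w^2 - 24*w + x^2*(-18*w - 18) + x*(-6*w^2 + 48*w + 54) - 36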